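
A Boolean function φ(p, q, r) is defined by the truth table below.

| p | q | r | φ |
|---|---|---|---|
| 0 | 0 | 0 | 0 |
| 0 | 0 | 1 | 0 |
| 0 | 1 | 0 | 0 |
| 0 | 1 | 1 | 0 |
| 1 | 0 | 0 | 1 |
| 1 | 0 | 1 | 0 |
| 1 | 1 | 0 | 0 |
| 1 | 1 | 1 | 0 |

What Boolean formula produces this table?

φ(p, q, r) = (p AND NOT q) AND NOT r

φ is 1 on exactly one input, (1,0,0), whose minterm is p·¬q·¬r. So φ is just that conjunction.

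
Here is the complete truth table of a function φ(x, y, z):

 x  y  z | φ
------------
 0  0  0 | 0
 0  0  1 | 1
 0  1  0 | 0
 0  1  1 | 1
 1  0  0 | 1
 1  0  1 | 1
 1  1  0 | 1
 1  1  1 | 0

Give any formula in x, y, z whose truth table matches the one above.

φ is 0 on only 3 rows — (0,0,0), (0,1,0), (1,1,1). Writing each as a minterm (¬x·¬y·¬z, ¬x·y·¬z, x·y·z) and OR-ing them characterizes exactly where φ=0, so φ is the negation of that disjunction.

φ(x, y, z) = ~((((~x & ~y) & ~z) | ((~x & y) & ~z)) | ((x & y) & z))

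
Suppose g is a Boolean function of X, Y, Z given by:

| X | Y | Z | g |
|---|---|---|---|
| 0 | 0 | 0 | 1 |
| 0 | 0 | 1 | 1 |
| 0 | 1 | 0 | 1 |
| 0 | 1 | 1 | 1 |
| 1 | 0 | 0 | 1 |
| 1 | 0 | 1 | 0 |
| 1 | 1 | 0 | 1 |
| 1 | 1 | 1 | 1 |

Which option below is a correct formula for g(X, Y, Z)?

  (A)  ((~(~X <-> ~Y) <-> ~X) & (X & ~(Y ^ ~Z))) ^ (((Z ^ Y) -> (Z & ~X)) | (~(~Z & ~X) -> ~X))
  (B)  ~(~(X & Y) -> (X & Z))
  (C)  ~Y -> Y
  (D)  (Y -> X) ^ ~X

A

(B): at (1,1,0) it gives 0, but g = 1 — eliminated.
(C): at (0,0,0) it gives 0, but g = 1 — eliminated.
(D): at (0,0,0) it gives 0, but g = 1 — eliminated.
Only (A) survives; checking it on all 8 rows confirms it matches g.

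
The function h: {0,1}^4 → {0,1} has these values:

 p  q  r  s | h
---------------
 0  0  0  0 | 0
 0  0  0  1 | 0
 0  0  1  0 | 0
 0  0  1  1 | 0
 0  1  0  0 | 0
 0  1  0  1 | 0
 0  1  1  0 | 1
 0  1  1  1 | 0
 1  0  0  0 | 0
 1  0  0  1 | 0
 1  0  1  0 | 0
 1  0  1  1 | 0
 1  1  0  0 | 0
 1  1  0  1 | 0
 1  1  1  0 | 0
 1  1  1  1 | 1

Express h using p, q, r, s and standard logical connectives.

h=1 on 2 inputs: (0,1,1,0), (1,1,1,1). Reading each as a conjunction of literals (¬p·q·r·¬s, p·q·r·s) and taking the OR gives the canonical DNF.

h(p, q, r, s) = (((not p and q) and r) and not s) or (((p and q) and r) and s)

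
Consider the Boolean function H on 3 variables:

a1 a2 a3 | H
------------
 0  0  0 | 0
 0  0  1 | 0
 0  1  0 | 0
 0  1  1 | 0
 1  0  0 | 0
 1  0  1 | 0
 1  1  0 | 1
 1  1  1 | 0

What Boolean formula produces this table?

Only row (1,1,0) gives 1. That row's minterm a1·a2·¬a3 is H directly.

H(a1, a2, a3) = (a1 & a2) & ~a3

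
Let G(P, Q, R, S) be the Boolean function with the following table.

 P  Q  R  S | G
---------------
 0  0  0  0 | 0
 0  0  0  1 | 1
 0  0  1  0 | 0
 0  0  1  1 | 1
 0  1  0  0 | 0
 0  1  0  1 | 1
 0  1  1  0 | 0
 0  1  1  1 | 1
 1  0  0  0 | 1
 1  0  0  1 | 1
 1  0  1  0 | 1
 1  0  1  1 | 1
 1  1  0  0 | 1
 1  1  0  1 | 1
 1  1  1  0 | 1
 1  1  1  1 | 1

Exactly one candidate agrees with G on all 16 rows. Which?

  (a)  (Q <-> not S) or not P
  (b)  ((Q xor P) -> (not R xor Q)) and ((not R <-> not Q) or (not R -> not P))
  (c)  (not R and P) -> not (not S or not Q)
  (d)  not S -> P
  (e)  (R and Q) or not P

d

(a) fails at (0,0,0,0): the formula yields 1, G is 0.
(b) fails at (0,0,0,0): the formula yields 1, G is 0.
(c) fails at (0,0,0,0): the formula yields 1, G is 0.
(e) fails at (0,0,0,0): the formula yields 1, G is 0.
(d) is the remaining candidate, and it agrees with G on all 16 inputs.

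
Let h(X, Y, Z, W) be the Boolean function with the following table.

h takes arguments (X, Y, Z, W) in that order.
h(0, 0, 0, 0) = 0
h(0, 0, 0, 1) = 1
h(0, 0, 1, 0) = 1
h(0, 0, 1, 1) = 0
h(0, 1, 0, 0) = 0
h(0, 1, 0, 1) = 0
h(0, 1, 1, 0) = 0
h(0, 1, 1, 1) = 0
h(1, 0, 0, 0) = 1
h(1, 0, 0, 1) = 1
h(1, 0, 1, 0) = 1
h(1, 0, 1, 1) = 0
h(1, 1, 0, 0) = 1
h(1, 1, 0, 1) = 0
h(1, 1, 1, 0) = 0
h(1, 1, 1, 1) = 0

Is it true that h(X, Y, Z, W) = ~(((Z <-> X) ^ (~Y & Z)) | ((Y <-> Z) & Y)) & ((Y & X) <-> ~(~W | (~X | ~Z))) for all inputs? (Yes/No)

No

Test each input against both h and the formula:
  X=0, Y=0, Z=0, W=0: formula gives 0, h = 0 ✓
  X=0, Y=0, Z=0, W=1: formula gives 0, but h = 1 ✗
Row (0,0,0,1) is a counterexample, so the formula is not equivalent to h.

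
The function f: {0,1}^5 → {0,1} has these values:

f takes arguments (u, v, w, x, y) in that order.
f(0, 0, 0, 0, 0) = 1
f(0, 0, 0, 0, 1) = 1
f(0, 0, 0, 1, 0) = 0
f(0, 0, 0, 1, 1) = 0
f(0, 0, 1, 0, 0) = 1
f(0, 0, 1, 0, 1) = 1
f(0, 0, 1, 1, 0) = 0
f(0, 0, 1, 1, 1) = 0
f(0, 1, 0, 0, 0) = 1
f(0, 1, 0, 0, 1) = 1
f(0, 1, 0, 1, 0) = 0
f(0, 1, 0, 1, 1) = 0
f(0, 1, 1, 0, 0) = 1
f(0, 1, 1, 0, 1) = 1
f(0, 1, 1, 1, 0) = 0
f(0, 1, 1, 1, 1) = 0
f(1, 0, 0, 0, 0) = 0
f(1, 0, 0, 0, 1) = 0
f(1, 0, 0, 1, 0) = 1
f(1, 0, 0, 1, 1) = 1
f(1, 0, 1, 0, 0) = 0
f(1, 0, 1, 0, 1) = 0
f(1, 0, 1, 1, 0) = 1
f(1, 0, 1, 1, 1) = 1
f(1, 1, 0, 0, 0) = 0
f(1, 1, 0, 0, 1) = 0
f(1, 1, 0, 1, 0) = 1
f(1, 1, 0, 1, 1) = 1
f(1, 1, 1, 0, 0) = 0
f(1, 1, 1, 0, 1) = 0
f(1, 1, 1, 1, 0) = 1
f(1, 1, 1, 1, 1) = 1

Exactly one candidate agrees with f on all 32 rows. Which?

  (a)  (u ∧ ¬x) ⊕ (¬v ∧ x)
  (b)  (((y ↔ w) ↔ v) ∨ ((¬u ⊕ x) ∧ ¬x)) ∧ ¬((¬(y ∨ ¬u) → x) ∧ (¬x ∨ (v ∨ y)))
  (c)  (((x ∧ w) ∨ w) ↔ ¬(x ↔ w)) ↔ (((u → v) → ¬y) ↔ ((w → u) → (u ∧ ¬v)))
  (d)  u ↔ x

(a) disagrees with f on (0,0,0,0,0) (formula → 0, table → 1); rule it out.
(b) disagrees with f on (0,0,0,0,0) (formula → 0, table → 1); rule it out.
(c) disagrees with f on (0,0,0,0,0) (formula → 0, table → 1); rule it out.
That leaves (d). Evaluating it on every row reproduces the table of f exactly.

d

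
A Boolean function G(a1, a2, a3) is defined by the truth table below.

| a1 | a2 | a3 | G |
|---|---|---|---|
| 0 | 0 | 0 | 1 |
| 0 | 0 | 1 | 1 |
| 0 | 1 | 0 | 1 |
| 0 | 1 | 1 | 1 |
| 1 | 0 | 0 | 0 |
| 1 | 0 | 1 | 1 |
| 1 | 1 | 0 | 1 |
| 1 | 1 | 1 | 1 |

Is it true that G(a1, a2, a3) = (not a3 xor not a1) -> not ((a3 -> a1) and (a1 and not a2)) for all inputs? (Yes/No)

Evaluate (not a3 xor not a1) -> not ((a3 -> a1) and (a1 and not a2)) on each row and compare to G:
  a1=0, a2=0, a3=0: formula gives 1, G = 1 ✓
  a1=0, a2=0, a3=1: formula gives 1, G = 1 ✓
  a1=0, a2=1, a3=0: formula gives 1, G = 1 ✓
  a1=0, a2=1, a3=1: formula gives 1, G = 1 ✓
  a1=1, a2=0, a3=0: formula gives 0, G = 0 ✓
  …and likewise for the remaining 3 rows.
No disagreement on any input; they are logically equivalent.

Yes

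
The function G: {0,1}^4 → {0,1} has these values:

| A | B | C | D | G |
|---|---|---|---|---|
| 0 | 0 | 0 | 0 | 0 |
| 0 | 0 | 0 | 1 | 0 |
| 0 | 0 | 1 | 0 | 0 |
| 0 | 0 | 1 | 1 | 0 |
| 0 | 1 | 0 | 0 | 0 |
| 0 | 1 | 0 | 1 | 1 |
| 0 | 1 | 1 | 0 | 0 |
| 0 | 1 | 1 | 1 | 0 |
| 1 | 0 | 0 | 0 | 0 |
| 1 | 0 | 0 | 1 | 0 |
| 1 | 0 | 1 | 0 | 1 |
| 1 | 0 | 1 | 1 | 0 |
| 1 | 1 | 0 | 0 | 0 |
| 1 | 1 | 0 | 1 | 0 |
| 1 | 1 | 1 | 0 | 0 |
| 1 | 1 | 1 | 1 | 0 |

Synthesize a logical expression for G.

The 1-rows are (0,1,0,1), (1,0,1,0). Each contributes one minterm — ¬A·B·¬C·D; A·¬B·C·¬D — and their disjunction is a sum-of-products form of G.

G(A, B, C, D) = (((¬A ∧ B) ∧ ¬C) ∧ D) ∨ (((A ∧ ¬B) ∧ C) ∧ ¬D)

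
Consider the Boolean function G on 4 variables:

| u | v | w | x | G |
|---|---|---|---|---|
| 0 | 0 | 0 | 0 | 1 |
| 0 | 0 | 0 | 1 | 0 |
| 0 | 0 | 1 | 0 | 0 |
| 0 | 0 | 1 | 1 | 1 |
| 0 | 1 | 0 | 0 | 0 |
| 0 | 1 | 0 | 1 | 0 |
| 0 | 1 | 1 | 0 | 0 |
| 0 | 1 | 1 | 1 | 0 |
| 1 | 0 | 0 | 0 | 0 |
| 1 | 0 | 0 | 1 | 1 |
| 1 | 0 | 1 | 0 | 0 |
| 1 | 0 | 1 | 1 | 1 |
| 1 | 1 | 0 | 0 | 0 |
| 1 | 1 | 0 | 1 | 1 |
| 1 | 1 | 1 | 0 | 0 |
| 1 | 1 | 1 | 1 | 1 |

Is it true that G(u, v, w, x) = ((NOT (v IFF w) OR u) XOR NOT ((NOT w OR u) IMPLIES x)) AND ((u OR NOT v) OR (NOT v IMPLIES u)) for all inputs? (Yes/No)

Evaluate ((NOT (v IFF w) OR u) XOR NOT ((NOT w OR u) IMPLIES x)) AND ((u OR NOT v) OR (NOT v IMPLIES u)) on each row and compare to G:
  u=0, v=0, w=0, x=0: formula gives 1, G = 1 ✓
  u=0, v=0, w=0, x=1: formula gives 0, G = 0 ✓
  u=0, v=0, w=1, x=0: formula gives 1, but G = 0 ✗
A single disagreement suffices: at (0,0,1,0) they differ, so the formula does not compute G.

No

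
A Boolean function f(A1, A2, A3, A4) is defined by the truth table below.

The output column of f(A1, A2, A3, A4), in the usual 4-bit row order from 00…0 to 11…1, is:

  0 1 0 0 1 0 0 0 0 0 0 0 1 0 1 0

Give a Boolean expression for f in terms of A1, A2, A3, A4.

Collect the rows where f=1 — (0,0,0,1), (0,1,0,0), (1,1,0,0), (1,1,1,0) — and write one minterm per row: ¬A1·¬A2·¬A3·A4, ¬A1·A2·¬A3·¬A4, A1·A2·¬A3·¬A4, A1·A2·A3·¬A4. Their union (logical OR) reproduces the table exactly.

f(A1, A2, A3, A4) = (((((~A1 & ~A2) & ~A3) & A4) | (((~A1 & A2) & ~A3) & ~A4)) | (((A1 & A2) & ~A3) & ~A4)) | (((A1 & A2) & A3) & ~A4)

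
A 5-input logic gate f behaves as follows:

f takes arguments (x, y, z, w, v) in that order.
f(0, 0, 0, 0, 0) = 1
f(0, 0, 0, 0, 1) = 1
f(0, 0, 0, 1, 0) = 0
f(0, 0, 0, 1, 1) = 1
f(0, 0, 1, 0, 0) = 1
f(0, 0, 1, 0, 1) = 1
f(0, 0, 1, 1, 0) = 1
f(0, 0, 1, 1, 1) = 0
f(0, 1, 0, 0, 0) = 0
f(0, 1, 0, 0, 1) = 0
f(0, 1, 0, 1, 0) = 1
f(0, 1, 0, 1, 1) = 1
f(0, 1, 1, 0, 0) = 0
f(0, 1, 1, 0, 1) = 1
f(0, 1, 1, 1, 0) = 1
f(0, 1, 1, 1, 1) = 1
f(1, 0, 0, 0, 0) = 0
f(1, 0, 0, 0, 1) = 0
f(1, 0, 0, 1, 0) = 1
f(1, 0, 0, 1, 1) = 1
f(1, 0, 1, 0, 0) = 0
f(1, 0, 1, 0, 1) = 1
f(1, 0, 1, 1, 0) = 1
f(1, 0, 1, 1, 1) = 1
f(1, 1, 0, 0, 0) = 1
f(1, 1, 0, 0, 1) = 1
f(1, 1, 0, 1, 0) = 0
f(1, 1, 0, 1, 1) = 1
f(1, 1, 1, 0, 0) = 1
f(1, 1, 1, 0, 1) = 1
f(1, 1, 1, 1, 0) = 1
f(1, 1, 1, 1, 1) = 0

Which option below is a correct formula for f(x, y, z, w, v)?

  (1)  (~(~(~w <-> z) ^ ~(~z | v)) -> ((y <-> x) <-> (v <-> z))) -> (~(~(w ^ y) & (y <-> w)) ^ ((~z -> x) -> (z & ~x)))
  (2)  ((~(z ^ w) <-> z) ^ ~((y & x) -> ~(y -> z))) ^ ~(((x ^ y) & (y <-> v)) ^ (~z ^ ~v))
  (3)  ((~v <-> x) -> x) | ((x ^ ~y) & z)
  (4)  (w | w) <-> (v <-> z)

(2) fails at (0,0,0,0,1): the formula yields 0, f is 1.
(3) fails at (0,0,0,0,1): the formula yields 0, f is 1.
(4) fails at (0,0,0,0,0): the formula yields 0, f is 1.
That leaves (1). Evaluating it on every row reproduces the table of f exactly.

1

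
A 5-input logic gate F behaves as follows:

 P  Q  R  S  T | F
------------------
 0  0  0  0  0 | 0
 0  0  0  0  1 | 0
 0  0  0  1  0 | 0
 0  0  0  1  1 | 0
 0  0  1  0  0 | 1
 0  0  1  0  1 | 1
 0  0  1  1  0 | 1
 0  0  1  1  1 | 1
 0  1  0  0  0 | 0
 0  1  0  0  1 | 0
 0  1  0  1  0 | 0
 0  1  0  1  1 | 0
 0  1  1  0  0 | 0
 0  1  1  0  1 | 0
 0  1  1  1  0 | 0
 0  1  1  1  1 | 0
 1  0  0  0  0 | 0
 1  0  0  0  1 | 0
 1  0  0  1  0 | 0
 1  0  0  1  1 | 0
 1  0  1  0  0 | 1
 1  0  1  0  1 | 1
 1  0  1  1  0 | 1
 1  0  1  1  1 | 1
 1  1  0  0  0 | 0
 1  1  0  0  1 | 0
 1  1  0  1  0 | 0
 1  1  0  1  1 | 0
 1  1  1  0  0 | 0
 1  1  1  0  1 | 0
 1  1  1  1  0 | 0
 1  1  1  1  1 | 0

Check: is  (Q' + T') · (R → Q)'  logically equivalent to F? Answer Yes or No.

Check the formula against F row by row:
  P=0, Q=0, R=0, S=0, T=0: formula gives 0, F = 0 ✓
  P=0, Q=0, R=0, S=0, T=1: formula gives 0, F = 0 ✓
  P=0, Q=0, R=0, S=1, T=0: formula gives 0, F = 0 ✓
  P=0, Q=0, R=0, S=1, T=1: formula gives 0, F = 0 ✓
  …and likewise for the remaining 28 rows.
Every row agrees, so the formula is equivalent.

Yes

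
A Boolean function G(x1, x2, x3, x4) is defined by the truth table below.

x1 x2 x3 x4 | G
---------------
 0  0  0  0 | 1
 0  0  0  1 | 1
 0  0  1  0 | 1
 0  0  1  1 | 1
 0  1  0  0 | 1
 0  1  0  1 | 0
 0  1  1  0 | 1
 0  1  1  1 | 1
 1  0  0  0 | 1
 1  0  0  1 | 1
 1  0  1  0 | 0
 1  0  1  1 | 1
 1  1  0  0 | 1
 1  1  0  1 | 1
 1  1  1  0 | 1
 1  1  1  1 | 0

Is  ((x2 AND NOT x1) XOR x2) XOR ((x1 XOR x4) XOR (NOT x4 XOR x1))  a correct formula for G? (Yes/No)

Evaluate ((x2 AND NOT x1) XOR x2) XOR ((x1 XOR x4) XOR (NOT x4 XOR x1)) on each row and compare to G:
  x1=0, x2=0, x3=0, x4=0: formula gives 1, G = 1 ✓
  x1=0, x2=0, x3=0, x4=1: formula gives 1, G = 1 ✓
  x1=0, x2=0, x3=1, x4=0: formula gives 1, G = 1 ✓
  x1=0, x2=0, x3=1, x4=1: formula gives 1, G = 1 ✓
  …
  x1=0, x2=1, x3=0, x4=1: formula gives 1, but G = 0 ✗
Row (0,1,0,1) is a counterexample, so the formula is not equivalent to G.

No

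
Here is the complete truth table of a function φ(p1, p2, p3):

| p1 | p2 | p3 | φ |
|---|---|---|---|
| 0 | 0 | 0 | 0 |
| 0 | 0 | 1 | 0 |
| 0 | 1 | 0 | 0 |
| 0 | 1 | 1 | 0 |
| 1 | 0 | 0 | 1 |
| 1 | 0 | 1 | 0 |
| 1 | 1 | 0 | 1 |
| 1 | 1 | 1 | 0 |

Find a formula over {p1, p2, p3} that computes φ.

Collect the rows where φ=1 — (1,0,0), (1,1,0) — and write one minterm per row: p1·¬p2·¬p3, p1·p2·¬p3. Their union (logical OR) reproduces the table exactly.

φ(p1, p2, p3) = ((p1 AND NOT p2) AND NOT p3) OR ((p1 AND p2) AND NOT p3)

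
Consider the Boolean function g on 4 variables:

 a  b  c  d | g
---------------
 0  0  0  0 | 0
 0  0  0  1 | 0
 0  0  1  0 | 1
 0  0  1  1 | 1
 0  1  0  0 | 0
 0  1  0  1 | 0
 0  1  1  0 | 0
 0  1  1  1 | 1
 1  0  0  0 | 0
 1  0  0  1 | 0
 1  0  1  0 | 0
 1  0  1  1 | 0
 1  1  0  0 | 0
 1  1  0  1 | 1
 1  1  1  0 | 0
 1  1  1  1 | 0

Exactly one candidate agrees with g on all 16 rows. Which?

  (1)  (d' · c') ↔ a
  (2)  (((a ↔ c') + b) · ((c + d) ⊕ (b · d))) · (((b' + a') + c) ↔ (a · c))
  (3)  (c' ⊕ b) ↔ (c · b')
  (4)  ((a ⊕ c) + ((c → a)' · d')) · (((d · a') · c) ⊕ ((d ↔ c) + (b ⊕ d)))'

4

(1) fails at (0,0,0,1): the formula yields 1, g is 0.
(2) fails at (0,0,1,0): the formula yields 0, g is 1.
(3) fails at (0,0,1,0): the formula yields 0, g is 1.
That leaves (4). Evaluating it on every row reproduces the table of g exactly.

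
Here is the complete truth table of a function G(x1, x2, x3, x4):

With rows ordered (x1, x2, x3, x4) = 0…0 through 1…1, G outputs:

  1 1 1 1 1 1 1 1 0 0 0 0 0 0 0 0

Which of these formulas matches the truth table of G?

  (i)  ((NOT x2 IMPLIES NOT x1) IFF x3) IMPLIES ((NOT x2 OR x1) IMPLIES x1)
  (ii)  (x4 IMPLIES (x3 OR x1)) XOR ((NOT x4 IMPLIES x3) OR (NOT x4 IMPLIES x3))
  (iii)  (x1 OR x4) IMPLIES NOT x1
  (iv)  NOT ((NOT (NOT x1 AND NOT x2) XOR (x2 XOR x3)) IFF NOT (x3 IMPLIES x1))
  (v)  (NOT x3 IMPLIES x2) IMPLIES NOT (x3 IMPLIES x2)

iii

(i) disagrees with G on (0,0,1,0) (formula → 0, table → 1); rule it out.
(ii) disagrees with G on (0,0,1,0) (formula → 0, table → 1); rule it out.
(iv) disagrees with G on (0,0,0,0) (formula → 0, table → 1); rule it out.
(v) disagrees with G on (0,1,0,0) (formula → 0, table → 1); rule it out.
(iii) is the remaining candidate, and it agrees with G on all 16 inputs.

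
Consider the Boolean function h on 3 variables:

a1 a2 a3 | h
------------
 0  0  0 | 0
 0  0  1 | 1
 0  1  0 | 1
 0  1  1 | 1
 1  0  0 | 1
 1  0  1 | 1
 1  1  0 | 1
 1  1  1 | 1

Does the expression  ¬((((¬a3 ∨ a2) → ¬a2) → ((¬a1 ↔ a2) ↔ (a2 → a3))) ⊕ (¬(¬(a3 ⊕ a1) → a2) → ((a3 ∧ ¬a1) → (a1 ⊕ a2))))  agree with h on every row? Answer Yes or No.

Evaluate ¬((((¬a3 ∨ a2) → ¬a2) → ((¬a1 ↔ a2) ↔ (a2 → a3))) ⊕ (¬(¬(a3 ⊕ a1) → a2) → ((a3 ∧ ¬a1) → (a1 ⊕ a2)))) on each row and compare to h:
  a1=0, a2=0, a3=0: formula gives 0, h = 0 ✓
  a1=0, a2=0, a3=1: formula gives 0, but h = 1 ✗
Row (0,0,1) is a counterexample, so the formula is not equivalent to h.

No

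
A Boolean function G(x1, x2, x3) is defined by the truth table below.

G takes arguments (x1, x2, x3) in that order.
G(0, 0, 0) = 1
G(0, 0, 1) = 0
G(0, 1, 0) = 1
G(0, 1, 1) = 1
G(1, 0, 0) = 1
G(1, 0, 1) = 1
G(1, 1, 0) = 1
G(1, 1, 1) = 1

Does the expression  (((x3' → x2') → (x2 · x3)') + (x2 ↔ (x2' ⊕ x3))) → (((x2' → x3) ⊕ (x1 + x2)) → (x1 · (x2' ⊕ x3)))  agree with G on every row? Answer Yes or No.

Evaluate (((x3' → x2') → (x2 · x3)') + (x2 ↔ (x2' ⊕ x3))) → (((x2' → x3) ⊕ (x1 + x2)) → (x1 · (x2' ⊕ x3))) on each row and compare to G:
  x1=0, x2=0, x3=0: formula gives 1, G = 1 ✓
  x1=0, x2=0, x3=1: formula gives 0, G = 0 ✓
  x1=0, x2=1, x3=0: formula gives 1, G = 1 ✓
  x1=0, x2=1, x3=1: formula gives 1, G = 1 ✓
  x1=1, x2=0, x3=0: formula gives 1, G = 1 ✓
  …and likewise for the remaining 3 rows.
All 8 rows match — the expression computes G exactly.

Yes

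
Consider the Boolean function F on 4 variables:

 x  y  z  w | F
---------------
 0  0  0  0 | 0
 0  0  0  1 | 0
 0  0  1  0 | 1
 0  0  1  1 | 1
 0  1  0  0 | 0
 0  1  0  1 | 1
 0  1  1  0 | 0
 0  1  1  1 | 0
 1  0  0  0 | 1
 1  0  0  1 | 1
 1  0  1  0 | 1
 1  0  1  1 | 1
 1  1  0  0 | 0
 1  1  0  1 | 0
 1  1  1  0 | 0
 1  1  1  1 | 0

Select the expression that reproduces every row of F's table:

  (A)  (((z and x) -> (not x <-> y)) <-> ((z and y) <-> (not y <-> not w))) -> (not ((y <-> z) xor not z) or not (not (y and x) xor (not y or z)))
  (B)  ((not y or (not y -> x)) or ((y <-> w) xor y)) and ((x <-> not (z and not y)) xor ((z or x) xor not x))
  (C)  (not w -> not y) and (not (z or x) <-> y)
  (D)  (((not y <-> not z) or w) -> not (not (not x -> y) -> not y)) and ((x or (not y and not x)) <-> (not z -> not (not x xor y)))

(A) disagrees with F on (0,0,0,0) (formula → 1, table → 0); rule it out.
(B) disagrees with F on (0,0,0,0) (formula → 1, table → 0); rule it out.
(D) disagrees with F on (0,0,1,1) (formula → 0, table → 1); rule it out.
(C) is the remaining candidate, and it agrees with F on all 16 inputs.

C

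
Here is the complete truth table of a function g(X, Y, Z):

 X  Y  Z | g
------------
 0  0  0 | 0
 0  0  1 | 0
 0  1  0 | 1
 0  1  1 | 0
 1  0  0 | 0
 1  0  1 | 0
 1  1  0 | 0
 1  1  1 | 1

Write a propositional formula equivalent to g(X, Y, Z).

g=1 on 2 inputs: (0,1,0), (1,1,1). Reading each as a conjunction of literals (¬X·Y·¬Z, X·Y·Z) and taking the OR gives the canonical DNF.

g(X, Y, Z) = ((¬X ∧ Y) ∧ ¬Z) ∨ ((X ∧ Y) ∧ Z)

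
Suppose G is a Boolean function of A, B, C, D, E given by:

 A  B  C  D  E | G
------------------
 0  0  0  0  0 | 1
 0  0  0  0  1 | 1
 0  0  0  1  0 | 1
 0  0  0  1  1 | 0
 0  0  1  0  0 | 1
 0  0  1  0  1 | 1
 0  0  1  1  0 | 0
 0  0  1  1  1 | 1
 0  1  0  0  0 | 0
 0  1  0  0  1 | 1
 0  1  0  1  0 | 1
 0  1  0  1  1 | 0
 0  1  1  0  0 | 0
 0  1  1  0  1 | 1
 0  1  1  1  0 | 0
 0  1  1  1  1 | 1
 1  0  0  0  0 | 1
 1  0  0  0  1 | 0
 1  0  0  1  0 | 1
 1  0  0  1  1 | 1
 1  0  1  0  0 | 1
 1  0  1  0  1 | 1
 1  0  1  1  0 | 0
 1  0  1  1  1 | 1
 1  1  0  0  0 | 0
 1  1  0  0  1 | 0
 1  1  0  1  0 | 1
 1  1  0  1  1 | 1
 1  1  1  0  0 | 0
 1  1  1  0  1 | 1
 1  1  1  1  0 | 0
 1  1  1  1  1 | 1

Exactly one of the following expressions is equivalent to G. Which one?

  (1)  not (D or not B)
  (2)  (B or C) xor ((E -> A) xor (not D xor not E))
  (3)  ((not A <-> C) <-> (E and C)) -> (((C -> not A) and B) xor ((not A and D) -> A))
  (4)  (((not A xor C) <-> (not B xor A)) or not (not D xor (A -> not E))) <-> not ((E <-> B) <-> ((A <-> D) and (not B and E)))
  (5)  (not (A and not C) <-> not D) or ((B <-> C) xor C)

4

(1) disagrees with G on (0,0,0,0,0) (formula → 0, table → 1); rule it out.
(2) disagrees with G on (0,0,0,1,0) (formula → 0, table → 1); rule it out.
(3) disagrees with G on (0,0,0,1,0) (formula → 0, table → 1); rule it out.
(5) disagrees with G on (0,0,0,1,1) (formula → 1, table → 0); rule it out.
(4) is the remaining candidate, and it agrees with G on all 32 inputs.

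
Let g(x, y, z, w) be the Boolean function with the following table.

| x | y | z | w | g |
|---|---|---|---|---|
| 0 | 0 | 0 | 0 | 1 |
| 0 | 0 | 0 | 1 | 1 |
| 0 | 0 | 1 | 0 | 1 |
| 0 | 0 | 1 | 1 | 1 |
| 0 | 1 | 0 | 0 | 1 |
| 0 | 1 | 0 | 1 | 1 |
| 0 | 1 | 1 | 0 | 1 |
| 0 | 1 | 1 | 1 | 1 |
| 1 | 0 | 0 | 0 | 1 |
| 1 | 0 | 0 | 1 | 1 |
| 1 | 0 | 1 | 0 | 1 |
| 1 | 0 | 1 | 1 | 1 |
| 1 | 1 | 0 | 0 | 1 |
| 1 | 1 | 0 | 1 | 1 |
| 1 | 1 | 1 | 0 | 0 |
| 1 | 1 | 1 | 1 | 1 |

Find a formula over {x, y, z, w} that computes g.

g(x, y, z, w) = (((x · y) · z) · w')'

Only row (1,1,1,0) gives 0. So g is 1 everywhere except there — the complement of the minterm x·y·z·¬w.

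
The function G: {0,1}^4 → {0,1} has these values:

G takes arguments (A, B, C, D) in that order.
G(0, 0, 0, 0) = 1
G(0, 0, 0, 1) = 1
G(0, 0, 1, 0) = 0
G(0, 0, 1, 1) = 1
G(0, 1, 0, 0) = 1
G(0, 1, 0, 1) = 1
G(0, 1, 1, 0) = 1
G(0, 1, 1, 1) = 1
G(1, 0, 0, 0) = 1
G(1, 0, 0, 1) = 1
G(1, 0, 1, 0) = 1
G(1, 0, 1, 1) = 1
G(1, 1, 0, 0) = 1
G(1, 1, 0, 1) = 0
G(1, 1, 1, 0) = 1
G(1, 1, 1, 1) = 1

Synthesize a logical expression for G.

G(A, B, C, D) = NOT ((((NOT A AND NOT B) AND C) AND NOT D) OR (((A AND B) AND NOT C) AND D))

G is 0 on only 2 rows — (0,0,1,0), (1,1,0,1). Writing each as a minterm (¬A·¬B·C·¬D, A·B·¬C·D) and OR-ing them characterizes exactly where G=0, so G is the negation of that disjunction.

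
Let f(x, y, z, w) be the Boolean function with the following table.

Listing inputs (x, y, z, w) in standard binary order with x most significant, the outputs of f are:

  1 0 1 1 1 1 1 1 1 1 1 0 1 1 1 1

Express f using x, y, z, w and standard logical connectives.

There are just 2 zero rows: (0,0,0,1), (1,0,1,1). Their minterms are ¬x·¬y·¬z·w, x·¬y·z·w; the OR of those covers precisely the 0-outputs, and negating it yields f.

f(x, y, z, w) = ((((x' · y') · z') · w) + (((x · y') · z) · w))'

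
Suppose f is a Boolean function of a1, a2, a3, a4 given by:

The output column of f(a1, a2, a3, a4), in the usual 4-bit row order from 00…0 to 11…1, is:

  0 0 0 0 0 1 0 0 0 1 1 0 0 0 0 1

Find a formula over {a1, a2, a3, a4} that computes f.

The 1-rows are (0,1,0,1), (1,0,0,1), (1,0,1,0), (1,1,1,1). Each contributes one minterm — ¬a1·a2·¬a3·a4; a1·¬a2·¬a3·a4; a1·¬a2·a3·¬a4; a1·a2·a3·a4 — and their disjunction is a sum-of-products form of f.

f(a1, a2, a3, a4) = (((((¬a1 ∧ a2) ∧ ¬a3) ∧ a4) ∨ (((a1 ∧ ¬a2) ∧ ¬a3) ∧ a4)) ∨ (((a1 ∧ ¬a2) ∧ a3) ∧ ¬a4)) ∨ (((a1 ∧ a2) ∧ a3) ∧ a4)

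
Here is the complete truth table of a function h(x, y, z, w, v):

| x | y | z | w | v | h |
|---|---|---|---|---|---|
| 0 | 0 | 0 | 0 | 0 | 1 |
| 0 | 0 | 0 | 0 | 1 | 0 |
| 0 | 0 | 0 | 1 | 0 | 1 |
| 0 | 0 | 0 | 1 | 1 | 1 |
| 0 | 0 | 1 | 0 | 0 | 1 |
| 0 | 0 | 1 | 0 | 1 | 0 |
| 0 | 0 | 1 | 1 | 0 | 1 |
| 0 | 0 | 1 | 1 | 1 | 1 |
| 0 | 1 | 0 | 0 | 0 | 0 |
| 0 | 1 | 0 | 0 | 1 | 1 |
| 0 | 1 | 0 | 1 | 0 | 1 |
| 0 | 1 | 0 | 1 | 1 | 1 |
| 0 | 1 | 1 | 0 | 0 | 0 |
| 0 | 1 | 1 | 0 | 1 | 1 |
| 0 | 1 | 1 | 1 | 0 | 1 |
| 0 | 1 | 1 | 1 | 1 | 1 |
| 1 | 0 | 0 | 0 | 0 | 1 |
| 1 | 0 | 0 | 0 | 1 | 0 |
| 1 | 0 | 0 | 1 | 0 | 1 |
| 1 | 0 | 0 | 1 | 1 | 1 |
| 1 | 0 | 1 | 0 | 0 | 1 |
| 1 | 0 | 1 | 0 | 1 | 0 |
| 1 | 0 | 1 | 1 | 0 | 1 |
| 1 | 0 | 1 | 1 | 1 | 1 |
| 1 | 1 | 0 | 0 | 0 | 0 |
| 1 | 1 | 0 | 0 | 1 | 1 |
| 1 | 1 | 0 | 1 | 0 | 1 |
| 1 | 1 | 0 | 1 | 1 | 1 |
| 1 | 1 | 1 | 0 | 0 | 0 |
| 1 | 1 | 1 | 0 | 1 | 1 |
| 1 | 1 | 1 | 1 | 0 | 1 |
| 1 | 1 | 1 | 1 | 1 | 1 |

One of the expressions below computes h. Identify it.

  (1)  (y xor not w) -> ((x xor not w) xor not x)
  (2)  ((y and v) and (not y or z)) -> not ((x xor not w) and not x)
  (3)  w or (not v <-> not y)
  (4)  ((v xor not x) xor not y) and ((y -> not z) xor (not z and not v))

3

(1) fails at (0,0,0,0,0): the formula yields 0, h is 1.
(2) fails at (0,0,0,0,1): the formula yields 1, h is 0.
(4) fails at (0,0,0,0,0): the formula yields 0, h is 1.
(3) is the remaining candidate, and it agrees with h on all 32 inputs.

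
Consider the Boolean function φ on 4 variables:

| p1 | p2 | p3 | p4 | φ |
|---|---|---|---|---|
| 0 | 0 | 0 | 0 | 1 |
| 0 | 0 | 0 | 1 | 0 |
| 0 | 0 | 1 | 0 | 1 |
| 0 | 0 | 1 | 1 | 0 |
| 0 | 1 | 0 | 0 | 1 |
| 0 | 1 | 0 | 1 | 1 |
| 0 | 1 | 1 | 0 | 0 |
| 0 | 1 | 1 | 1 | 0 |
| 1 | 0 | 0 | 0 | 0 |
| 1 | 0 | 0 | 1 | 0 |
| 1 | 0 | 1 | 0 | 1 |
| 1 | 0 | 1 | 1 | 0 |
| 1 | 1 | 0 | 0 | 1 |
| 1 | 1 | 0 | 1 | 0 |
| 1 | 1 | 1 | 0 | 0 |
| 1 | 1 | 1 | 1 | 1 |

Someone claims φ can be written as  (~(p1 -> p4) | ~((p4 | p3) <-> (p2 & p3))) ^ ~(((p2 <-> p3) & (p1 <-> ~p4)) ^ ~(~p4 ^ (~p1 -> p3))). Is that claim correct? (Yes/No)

Check the formula against φ row by row:
  p1=0, p2=0, p3=0, p4=0: formula gives 1, φ = 1 ✓
  p1=0, p2=0, p3=0, p4=1: formula gives 0, φ = 0 ✓
  p1=0, p2=0, p3=1, p4=0: formula gives 1, φ = 1 ✓
  p1=0, p2=0, p3=1, p4=1: formula gives 0, φ = 0 ✓
  …and likewise for the remaining 12 rows.
All 16 rows match — the expression computes φ exactly.

Yes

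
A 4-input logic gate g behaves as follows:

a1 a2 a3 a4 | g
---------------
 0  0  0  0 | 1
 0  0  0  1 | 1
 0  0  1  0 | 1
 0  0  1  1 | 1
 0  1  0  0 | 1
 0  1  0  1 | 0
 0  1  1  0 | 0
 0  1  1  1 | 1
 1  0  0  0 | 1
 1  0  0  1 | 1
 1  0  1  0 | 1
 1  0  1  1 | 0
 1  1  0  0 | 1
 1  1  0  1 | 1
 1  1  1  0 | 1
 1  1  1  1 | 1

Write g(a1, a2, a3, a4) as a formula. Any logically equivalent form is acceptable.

The 0-rows are (0,1,0,1), (0,1,1,0), (1,0,1,1). Take each as a conjunction (¬a1·a2·¬a3·a4, ¬a1·a2·a3·¬a4, a1·¬a2·a3·a4), form their disjunction, and complement — that gives a formula that is 1 everywhere g is.

g(a1, a2, a3, a4) = not (((((not a1 and a2) and not a3) and a4) or (((not a1 and a2) and a3) and not a4)) or (((a1 and not a2) and a3) and a4))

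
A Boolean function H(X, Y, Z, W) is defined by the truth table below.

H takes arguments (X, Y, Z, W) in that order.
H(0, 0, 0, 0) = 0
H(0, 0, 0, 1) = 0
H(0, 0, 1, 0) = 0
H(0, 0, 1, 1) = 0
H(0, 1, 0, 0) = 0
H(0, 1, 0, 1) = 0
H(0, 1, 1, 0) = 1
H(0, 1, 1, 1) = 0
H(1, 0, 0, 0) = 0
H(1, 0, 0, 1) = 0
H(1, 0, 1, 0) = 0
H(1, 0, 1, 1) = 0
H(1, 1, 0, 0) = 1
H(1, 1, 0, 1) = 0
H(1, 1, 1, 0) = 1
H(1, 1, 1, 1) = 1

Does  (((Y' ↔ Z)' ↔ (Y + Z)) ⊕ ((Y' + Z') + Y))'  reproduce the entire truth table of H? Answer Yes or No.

No

Evaluate (((Y' ↔ Z)' ↔ (Y + Z)) ⊕ ((Y' + Z') + Y))' on each row and compare to H:
  X=0, Y=0, Z=0, W=0: formula gives 0, H = 0 ✓
  X=0, Y=0, Z=0, W=1: formula gives 0, H = 0 ✓
  X=0, Y=0, Z=1, W=0: formula gives 0, H = 0 ✓
  X=0, Y=0, Z=1, W=1: formula gives 0, H = 0 ✓
  …
  X=0, Y=1, Z=1, W=1: formula gives 1, but H = 0 ✗
A single disagreement suffices: at (0,1,1,1) they differ, so the formula does not compute H.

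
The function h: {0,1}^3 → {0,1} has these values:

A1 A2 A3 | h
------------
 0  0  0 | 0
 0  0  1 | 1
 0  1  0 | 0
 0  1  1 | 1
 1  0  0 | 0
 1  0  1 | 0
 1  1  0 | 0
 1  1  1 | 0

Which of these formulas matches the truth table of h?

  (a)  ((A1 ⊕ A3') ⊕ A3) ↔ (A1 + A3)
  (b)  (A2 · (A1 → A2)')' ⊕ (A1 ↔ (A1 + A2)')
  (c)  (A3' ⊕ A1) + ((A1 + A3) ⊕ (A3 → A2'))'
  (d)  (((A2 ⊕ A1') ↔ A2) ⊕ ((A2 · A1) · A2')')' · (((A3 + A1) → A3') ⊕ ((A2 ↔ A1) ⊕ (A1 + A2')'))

(b) fails at (0,0,0): the formula yields 1, h is 0.
(c) fails at (0,0,0): the formula yields 1, h is 0.
(d) fails at (0,0,1): the formula yields 0, h is 1.
That leaves (a). Evaluating it on every row reproduces the table of h exactly.

a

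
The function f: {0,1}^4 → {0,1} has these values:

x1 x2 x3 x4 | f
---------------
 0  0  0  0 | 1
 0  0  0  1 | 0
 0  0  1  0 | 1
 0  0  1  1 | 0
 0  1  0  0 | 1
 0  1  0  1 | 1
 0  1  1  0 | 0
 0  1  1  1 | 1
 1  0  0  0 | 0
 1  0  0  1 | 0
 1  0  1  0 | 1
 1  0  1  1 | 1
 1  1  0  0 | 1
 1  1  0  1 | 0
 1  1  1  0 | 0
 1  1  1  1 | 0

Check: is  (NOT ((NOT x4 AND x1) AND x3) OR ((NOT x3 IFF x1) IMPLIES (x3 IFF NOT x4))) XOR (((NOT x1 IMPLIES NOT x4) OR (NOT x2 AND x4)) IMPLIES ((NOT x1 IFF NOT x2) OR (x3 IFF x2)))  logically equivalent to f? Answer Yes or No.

No

Evaluate (NOT ((NOT x4 AND x1) AND x3) OR ((NOT x3 IFF x1) IMPLIES (x3 IFF NOT x4))) XOR (((NOT x1 IMPLIES NOT x4) OR (NOT x2 AND x4)) IMPLIES ((NOT x1 IFF NOT x2) OR (x3 IFF x2))) on each row and compare to f:
  x1=0, x2=0, x3=0, x4=0: formula gives 0, but f = 1 ✗
Row (0,0,0,0) is a counterexample, so the formula is not equivalent to f.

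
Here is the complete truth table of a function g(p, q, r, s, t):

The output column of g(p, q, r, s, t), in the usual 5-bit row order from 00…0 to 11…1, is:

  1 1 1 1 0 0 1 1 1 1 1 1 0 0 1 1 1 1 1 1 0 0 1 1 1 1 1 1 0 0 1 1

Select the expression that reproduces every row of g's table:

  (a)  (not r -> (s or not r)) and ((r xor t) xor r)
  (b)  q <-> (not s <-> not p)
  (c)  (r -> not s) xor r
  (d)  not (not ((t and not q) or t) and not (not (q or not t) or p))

(a): at (0,0,0,0,0) it gives 0, but g = 1 — eliminated.
(b): at (0,0,0,0,0) it gives 0, but g = 1 — eliminated.
(d): at (0,0,0,0,0) it gives 0, but g = 1 — eliminated.
(c) is the remaining candidate, and it agrees with g on all 32 inputs.

c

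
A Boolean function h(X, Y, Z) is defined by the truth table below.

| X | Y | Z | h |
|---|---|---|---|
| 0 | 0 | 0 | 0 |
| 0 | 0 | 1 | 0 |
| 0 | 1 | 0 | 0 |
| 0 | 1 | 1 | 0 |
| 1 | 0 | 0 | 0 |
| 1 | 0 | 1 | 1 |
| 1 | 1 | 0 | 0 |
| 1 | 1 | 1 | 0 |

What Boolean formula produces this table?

h is 1 on exactly one input, (1,0,1), whose minterm is X·¬Y·Z. So h is just that conjunction.

h(X, Y, Z) = (X AND NOT Y) AND Z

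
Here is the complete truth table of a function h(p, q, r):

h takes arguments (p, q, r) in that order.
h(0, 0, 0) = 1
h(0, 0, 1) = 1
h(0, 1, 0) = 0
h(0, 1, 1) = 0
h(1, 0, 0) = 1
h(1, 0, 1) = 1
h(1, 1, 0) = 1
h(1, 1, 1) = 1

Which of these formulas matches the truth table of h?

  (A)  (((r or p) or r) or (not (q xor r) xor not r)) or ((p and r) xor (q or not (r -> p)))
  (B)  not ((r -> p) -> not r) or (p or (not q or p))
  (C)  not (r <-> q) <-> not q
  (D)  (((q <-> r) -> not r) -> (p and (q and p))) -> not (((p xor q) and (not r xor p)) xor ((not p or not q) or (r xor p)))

B

(A): at (0,0,0) it gives 0, but h = 1 — eliminated.
(C): at (0,0,0) it gives 0, but h = 1 — eliminated.
(D): at (0,1,0) it gives 1, but h = 0 — eliminated.
(B) is the remaining candidate, and it agrees with h on all 8 inputs.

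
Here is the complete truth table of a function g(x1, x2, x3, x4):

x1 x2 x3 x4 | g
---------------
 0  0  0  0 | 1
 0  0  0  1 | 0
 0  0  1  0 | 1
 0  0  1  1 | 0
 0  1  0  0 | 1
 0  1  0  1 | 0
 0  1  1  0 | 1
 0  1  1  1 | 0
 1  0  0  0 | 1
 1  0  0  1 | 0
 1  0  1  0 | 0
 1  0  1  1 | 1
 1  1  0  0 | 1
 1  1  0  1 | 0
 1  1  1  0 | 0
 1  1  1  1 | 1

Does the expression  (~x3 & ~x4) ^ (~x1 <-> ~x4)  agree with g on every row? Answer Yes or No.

Evaluate (~x3 & ~x4) ^ (~x1 <-> ~x4) on each row and compare to g:
  x1=0, x2=0, x3=0, x4=0: formula gives 0, but g = 1 ✗
A single disagreement suffices: at (0,0,0,0) they differ, so the formula does not compute g.

No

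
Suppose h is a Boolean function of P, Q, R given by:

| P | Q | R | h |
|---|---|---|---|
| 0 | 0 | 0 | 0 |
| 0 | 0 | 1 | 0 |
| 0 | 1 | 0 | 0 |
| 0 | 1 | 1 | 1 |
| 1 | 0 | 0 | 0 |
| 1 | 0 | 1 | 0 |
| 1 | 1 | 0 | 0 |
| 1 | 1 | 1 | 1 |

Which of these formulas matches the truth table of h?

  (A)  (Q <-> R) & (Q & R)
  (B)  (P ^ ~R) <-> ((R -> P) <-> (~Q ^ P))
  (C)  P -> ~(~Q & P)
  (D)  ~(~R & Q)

A

(B) disagrees with h on (0,0,0) (formula → 1, table → 0); rule it out.
(C) disagrees with h on (0,0,0) (formula → 1, table → 0); rule it out.
(D) disagrees with h on (0,0,0) (formula → 1, table → 0); rule it out.
(A) is the remaining candidate, and it agrees with h on all 8 inputs.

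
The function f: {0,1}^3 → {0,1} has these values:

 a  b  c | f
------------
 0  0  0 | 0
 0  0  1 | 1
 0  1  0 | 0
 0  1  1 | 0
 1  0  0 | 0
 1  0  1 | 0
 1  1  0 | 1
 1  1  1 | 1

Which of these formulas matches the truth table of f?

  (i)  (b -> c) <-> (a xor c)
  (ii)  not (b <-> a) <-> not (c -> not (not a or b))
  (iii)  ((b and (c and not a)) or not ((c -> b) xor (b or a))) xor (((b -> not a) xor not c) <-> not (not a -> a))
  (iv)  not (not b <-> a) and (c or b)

(i) disagrees with f on (0,1,0) (formula → 1, table → 0); rule it out.
(ii) disagrees with f on (0,0,0) (formula → 1, table → 0); rule it out.
(iii) disagrees with f on (0,0,1) (formula → 0, table → 1); rule it out.
That leaves (iv). Evaluating it on every row reproduces the table of f exactly.

iv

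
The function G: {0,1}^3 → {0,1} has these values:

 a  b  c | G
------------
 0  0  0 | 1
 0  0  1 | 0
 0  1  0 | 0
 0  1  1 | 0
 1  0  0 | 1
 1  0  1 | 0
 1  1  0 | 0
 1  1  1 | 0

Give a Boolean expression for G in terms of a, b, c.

Collect the rows where G=1 — (0,0,0), (1,0,0) — and write one minterm per row: ¬a·¬b·¬c, a·¬b·¬c. Their union (logical OR) reproduces the table exactly.

G(a, b, c) = ((~a & ~b) & ~c) | ((a & ~b) & ~c)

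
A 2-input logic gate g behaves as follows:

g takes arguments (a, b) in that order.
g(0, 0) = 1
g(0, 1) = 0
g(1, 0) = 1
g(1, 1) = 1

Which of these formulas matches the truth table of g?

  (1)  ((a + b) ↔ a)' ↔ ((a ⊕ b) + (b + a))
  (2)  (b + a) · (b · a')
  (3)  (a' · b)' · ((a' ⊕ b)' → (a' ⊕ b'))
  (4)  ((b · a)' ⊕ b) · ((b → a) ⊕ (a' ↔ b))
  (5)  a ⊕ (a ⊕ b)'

3

(1): at (0,1) it gives 1, but g = 0 — eliminated.
(2): at (0,0) it gives 0, but g = 1 — eliminated.
(4): at (1,0) it gives 0, but g = 1 — eliminated.
(5): at (1,1) it gives 0, but g = 1 — eliminated.
Only (3) survives; checking it on all 4 rows confirms it matches g.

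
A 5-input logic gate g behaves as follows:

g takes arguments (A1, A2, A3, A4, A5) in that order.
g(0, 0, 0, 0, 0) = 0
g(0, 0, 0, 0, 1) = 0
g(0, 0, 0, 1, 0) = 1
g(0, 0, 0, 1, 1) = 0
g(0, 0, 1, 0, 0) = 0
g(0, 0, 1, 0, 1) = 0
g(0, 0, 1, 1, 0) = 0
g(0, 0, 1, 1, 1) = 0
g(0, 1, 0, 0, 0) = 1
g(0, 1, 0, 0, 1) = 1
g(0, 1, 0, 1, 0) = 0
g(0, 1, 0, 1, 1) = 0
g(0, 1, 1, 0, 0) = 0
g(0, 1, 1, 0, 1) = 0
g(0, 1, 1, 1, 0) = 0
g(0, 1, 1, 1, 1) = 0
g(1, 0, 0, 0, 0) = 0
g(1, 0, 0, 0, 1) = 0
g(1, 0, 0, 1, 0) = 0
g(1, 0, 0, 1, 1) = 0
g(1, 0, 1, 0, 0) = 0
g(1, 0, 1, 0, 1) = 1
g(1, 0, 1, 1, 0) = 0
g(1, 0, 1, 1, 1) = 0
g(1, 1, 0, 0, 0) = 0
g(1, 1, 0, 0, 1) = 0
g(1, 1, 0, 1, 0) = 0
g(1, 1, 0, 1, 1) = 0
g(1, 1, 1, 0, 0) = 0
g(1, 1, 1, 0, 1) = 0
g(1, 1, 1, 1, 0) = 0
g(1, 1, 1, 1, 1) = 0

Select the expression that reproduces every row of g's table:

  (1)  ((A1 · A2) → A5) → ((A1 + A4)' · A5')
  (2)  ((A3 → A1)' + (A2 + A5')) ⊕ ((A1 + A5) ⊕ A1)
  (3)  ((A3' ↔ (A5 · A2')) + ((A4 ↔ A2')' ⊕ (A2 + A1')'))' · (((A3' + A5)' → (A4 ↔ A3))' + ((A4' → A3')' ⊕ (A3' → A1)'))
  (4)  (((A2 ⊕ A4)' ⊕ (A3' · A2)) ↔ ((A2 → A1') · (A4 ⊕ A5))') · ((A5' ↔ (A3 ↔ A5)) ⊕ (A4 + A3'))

(1): at (0,0,0,0,0) it gives 1, but g = 0 — eliminated.
(2): at (0,0,0,0,0) it gives 1, but g = 0 — eliminated.
(4): at (0,0,0,1,0) it gives 0, but g = 1 — eliminated.
Only (3) survives; checking it on all 32 rows confirms it matches g.

3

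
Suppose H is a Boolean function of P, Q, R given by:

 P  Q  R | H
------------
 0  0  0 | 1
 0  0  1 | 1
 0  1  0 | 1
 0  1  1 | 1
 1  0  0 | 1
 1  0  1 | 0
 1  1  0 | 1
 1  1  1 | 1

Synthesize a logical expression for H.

Only row (1,0,1) gives 0. So H is 1 everywhere except there — the complement of the minterm P·¬Q·R.

H(P, Q, R) = ((P · Q') · R)'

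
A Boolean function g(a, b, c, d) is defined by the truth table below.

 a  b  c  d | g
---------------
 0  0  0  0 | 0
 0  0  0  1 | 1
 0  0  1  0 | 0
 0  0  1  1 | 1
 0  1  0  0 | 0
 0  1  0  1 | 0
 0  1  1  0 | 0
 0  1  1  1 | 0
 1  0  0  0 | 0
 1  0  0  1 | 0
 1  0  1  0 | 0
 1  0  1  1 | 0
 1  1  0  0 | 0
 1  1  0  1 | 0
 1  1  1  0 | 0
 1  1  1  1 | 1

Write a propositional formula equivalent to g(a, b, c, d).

g(a, b, c, d) = ((((~a & ~b) & ~c) & d) | (((~a & ~b) & c) & d)) | (((a & b) & c) & d)

g=1 on 3 inputs: (0,0,0,1), (0,0,1,1), (1,1,1,1). Reading each as a conjunction of literals (¬a·¬b·¬c·d, ¬a·¬b·c·d, a·b·c·d) and taking the OR gives the canonical DNF.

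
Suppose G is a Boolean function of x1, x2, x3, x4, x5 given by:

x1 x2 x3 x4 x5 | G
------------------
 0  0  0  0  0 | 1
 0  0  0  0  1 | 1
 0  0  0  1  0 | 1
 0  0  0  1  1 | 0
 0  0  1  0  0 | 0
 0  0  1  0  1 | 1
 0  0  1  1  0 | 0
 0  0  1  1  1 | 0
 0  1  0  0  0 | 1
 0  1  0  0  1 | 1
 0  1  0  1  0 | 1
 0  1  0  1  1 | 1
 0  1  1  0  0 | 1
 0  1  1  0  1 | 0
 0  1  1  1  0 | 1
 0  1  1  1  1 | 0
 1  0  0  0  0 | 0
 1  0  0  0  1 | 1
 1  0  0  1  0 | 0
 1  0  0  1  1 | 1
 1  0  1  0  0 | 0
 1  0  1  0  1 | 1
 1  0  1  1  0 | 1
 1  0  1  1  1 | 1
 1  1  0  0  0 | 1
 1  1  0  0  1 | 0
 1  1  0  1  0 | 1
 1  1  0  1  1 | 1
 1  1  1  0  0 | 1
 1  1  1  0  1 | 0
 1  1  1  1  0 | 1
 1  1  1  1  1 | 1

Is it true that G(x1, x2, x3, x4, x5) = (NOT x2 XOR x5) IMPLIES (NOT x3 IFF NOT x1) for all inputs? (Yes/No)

Evaluate (NOT x2 XOR x5) IMPLIES (NOT x3 IFF NOT x1) on each row and compare to G:
  x1=0, x2=0, x3=0, x4=0, x5=0: formula gives 1, G = 1 ✓
  x1=0, x2=0, x3=0, x4=0, x5=1: formula gives 1, G = 1 ✓
  x1=0, x2=0, x3=0, x4=1, x5=0: formula gives 1, G = 1 ✓
  x1=0, x2=0, x3=0, x4=1, x5=1: formula gives 1, but G = 0 ✗
Since they disagree at (0,0,0,1,1), the expression is not a correct formula for G.

No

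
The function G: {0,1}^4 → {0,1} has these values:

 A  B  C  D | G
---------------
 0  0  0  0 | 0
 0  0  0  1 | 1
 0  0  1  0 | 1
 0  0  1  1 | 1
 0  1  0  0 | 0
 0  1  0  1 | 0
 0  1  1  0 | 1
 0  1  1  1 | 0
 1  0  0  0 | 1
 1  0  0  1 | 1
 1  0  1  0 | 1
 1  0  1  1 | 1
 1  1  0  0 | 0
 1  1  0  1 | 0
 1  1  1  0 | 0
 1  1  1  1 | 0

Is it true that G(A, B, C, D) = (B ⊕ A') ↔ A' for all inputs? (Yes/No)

Check the formula against G row by row:
  A=0, B=0, C=0, D=0: formula gives 1, but G = 0 ✗
A single disagreement suffices: at (0,0,0,0) they differ, so the formula does not compute G.

No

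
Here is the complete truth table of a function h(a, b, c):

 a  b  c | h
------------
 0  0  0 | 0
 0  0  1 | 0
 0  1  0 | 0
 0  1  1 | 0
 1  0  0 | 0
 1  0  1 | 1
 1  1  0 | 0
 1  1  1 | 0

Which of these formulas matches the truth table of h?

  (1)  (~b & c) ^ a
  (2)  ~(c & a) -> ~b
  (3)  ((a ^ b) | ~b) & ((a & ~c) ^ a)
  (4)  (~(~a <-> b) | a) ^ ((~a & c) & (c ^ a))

3

(1): at (0,0,1) it gives 1, but h = 0 — eliminated.
(2): at (0,0,0) it gives 1, but h = 0 — eliminated.
(4): at (0,0,0) it gives 1, but h = 0 — eliminated.
That leaves (3). Evaluating it on every row reproduces the table of h exactly.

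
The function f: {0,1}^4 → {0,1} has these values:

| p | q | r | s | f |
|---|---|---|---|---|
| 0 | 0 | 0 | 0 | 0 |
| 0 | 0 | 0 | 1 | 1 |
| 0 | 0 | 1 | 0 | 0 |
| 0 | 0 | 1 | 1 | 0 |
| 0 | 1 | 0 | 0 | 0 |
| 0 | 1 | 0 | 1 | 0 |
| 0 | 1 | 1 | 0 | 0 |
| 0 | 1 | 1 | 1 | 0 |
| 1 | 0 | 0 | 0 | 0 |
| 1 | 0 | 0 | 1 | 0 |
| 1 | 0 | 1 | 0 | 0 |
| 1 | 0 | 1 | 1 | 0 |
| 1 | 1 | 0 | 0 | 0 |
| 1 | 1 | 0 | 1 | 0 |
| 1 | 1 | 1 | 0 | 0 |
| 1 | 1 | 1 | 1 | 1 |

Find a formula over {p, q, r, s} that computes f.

Collect the rows where f=1 — (0,0,0,1), (1,1,1,1) — and write one minterm per row: ¬p·¬q·¬r·s, p·q·r·s. Their union (logical OR) reproduces the table exactly.

f(p, q, r, s) = (((p' · q') · r') · s) + (((p · q) · r) · s)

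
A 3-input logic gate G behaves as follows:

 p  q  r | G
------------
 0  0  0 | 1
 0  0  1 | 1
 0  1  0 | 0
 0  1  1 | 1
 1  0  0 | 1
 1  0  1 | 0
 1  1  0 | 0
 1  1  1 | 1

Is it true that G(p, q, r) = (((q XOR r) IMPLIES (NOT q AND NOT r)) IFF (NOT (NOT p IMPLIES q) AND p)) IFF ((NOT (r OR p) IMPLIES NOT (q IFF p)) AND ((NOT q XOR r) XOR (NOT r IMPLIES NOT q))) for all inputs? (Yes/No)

Test each input against both G and the formula:
  p=0, q=0, r=0: formula gives 1, G = 1 ✓
  p=0, q=0, r=1: formula gives 1, G = 1 ✓
  p=0, q=1, r=0: formula gives 0, G = 0 ✓
  p=0, q=1, r=1: formula gives 1, G = 1 ✓
  p=1, q=0, r=0: formula gives 1, G = 1 ✓
  p=1, q=0, r=1: formula gives 1, but G = 0 ✗
Row (1,0,1) is a counterexample, so the formula is not equivalent to G.

No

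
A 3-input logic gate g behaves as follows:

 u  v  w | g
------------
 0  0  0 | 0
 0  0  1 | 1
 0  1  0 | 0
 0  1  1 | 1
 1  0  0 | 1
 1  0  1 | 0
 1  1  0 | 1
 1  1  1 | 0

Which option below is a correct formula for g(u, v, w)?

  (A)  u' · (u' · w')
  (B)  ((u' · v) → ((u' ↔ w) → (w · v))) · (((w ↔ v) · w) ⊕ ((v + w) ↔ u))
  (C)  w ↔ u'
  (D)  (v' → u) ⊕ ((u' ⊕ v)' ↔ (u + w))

(A) disagrees with g on (0,0,0) (formula → 1, table → 0); rule it out.
(B) disagrees with g on (0,0,0) (formula → 1, table → 0); rule it out.
(D) disagrees with g on (0,0,0) (formula → 1, table → 0); rule it out.
(C) is the remaining candidate, and it agrees with g on all 8 inputs.

C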